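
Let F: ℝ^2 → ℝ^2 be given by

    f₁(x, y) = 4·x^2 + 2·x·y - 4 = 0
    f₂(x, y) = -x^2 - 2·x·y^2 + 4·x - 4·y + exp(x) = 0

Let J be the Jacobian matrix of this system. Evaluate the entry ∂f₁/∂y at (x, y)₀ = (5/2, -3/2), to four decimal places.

∂f₁/∂y = 2·x.
At (5/2, -3/2) this is 5.0000.

5.0000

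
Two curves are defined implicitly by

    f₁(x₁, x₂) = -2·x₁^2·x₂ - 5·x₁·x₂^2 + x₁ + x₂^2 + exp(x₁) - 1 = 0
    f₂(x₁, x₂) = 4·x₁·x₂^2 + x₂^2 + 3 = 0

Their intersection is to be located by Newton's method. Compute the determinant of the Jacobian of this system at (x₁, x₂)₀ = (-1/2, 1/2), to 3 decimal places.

J = [[-4·x₁·x₂ - 5·x₂^2 + exp(x₁) + 1, -2·x₁^2 - 10·x₁·x₂ + 2·x₂], [4·x₂^2, 8·x₁·x₂ + 2·x₂]].
At the point, J = [[1.35653, 3.000], [1.000, -1.000]].
det J = -4.357.

-4.357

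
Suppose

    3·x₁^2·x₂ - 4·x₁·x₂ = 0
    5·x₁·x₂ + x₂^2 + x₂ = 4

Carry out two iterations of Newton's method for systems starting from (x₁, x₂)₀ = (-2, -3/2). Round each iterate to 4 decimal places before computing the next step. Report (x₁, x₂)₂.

At (-2, -3/2): F = (-30.0000, 11.7500).
Jacobian J = [[6·x₁·x₂ - 4·x₂, 3·x₁^2 - 4·x₁], [5·x₂, 5·x₁ + 2·x₂ + 1]].
At the point, J = [[24.0000, 20.0000], [-7.5000, -12.0000]] (det J = -138.0000).
Solving J·Δ = −F gives Δ = (0.9058, 0.4130).
Then the next iterate is (x₁, x₂)₁ = (-1.0942, -1.0870).
Round to (-1.0942, -1.0870) and repeat: F = (-8.661891, 2.041546), J = [[11.484372, 7.968621], [-5.4350, -6.6450]].
Δ = (1.2511, -0.7160), so (x₁, x₂)₂ = (0.1569, -1.8030).

(0.1569, -1.8030)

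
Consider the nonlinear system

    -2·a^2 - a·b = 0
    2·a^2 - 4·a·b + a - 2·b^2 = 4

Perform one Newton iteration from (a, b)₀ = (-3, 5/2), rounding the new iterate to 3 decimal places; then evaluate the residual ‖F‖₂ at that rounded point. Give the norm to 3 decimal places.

At (-3, 5/2): F = (-10.500, 28.500).
Jacobian J = [[-4·a - b, -a], [4·a - 4·b + 1, -4·a - 4·b]].
At the point, J = [[9.500, 3.000], [-21.000, 2.000]] (det J = 82.000).
Solving J·Δ = −F gives Δ = (1.299, -0.613).
Then the next iterate is (a, b)₁ = (-1.701, 1.887).
Re-evaluating at (-1.701, 1.887): F = (-2.57702, 5.80341), so ‖F‖₂ = 6.350.

6.350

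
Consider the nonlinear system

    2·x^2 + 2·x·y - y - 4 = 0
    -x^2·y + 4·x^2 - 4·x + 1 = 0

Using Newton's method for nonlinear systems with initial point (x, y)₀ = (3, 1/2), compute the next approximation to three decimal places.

(1.757, 0.431)

At (3, 1/2): F = (16.500, 20.500).
Jacobian J = [[4·x + 2·y, 2·x - 1], [-2·x·y + 8·x - 4, -x^2]].
At the point, J = [[13.000, 5.000], [17.000, -9.000]] (det J = -202.000).
Solving J·Δ = −F gives Δ = (-1.243, -0.069).
Then the next iterate is (x, y)₁ = (1.757, 0.431).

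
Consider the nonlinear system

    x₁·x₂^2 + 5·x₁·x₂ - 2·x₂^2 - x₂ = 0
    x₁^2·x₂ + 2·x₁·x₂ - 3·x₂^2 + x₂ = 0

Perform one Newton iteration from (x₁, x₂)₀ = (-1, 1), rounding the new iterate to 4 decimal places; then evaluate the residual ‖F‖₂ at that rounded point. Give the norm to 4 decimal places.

At (-1, 1): F = (-9.0000, -3.0000).
Jacobian J = [[x₂^2 + 5·x₂, 2·x₁·x₂ + 5·x₁ - 4·x₂ - 1], [2·x₁·x₂ + 2·x₂, x₁^2 + 2·x₁ - 6·x₂ + 1]].
At the point, J = [[6.0000, -12.0000], [0.0000, -6.0000]] (det J = -36.0000).
Solving J·Δ = −F gives Δ = (0.5000, -0.5000).
Then the next iterate is (x₁, x₂)₁ = (-0.5000, 0.5000).
Re-evaluating at (-0.5000, 0.5000): F = (-2.3750, -0.6250), so ‖F‖₂ = 2.4559.

2.4559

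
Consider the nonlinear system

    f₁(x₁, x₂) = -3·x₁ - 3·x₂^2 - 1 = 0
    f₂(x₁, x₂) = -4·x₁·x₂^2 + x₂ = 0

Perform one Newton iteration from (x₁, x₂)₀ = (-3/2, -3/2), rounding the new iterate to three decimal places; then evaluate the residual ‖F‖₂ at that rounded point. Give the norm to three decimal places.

At (-3/2, -3/2): F = (-3.250, 12.000).
Jacobian J = [[-3, -6·x₂], [-4·x₂^2, -8·x₁·x₂ + 1]].
At the point, J = [[-3.000, 9.000], [-9.000, -17.000]] (det J = 132.000).
Solving J·Δ = −F gives Δ = (0.400, 0.494).
Then the next iterate is (x₁, x₂)₁ = (-1.100, -1.006).
Re-evaluating at (-1.100, -1.006): F = (-0.73611, 3.44696), so ‖F‖₂ = 3.525.

3.525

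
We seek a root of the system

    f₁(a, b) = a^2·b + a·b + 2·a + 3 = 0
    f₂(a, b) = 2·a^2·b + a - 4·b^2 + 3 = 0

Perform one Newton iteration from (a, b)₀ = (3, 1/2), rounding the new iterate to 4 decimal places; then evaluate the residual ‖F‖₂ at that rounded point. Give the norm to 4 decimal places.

671.7529

At (3, 1/2): F = (15.0000, 14.0000).
Jacobian J = [[2·a·b + b + 2, a^2 + a], [4·a·b + 1, 2·a^2 - 8·b]].
At the point, J = [[5.5000, 12.0000], [7.0000, 14.0000]] (det J = -7.0000).
Solving J·Δ = −F gives Δ = (6.0000, -4.0000).
Then the next iterate is (a, b)₁ = (9.0000, -3.5000).
Re-evaluating at (9.0000, -3.5000): F = (-294.0000, -604.0000), so ‖F‖₂ = 671.7529.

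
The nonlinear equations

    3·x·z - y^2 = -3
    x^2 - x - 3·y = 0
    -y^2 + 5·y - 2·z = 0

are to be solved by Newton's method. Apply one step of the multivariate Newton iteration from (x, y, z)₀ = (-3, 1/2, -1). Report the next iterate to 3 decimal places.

(-1.213, -0.170, -0.216)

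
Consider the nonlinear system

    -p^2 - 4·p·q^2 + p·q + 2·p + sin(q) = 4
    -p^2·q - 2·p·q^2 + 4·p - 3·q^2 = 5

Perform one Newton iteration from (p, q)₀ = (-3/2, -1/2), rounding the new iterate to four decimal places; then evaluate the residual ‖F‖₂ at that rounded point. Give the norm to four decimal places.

At (-3/2, -1/2): F = (-7.479426, -9.8750).
Jacobian J = [[-2·p - 4·q^2 + q + 2, -8·p·q + p + cos(q)], [-2·p·q - 2·q^2 + 4, -p^2 - 4·p·q - 6·q]].
At the point, J = [[3.5000, -6.622417], [2.0000, -2.2500]] (det J = 5.369835).
Solving J·Δ = −F gives Δ = (9.0445, 3.6507).
Then the next iterate is (p, q)₁ = (7.5445, 3.1507).
Re-evaluating at (7.5445, 3.1507): F = (-321.643436, -333.726090), so ‖F‖₂ = 463.4950.

463.4950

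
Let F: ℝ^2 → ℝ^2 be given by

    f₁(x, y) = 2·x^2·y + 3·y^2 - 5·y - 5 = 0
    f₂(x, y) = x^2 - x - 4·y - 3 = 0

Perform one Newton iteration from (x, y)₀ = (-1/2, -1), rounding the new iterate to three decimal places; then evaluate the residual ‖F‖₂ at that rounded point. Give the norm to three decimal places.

0.088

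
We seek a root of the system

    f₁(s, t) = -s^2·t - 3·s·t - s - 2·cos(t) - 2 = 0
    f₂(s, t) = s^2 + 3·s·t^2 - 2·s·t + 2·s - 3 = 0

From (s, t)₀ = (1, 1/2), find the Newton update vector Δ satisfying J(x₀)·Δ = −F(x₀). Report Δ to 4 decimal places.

(0.9508, -3.3155)

At (1, 1/2): F = (-6.755165, -0.2500).
Jacobian J = [[-2·s·t - 3·t - 1, -s^2 - 3·s + 2·sin(t)], [2·s + 3·t^2 - 2·t + 2, 6·s·t - 2·s]].
At the point, J = [[-3.5000, -3.041149], [3.7500, 1.0000]] (det J = 7.904308).
Solving J·Δ = −F gives Δ = (0.9508, -3.3155).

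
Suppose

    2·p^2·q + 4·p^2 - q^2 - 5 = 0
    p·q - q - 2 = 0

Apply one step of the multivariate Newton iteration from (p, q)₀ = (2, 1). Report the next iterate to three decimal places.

At (2, 1): F = (18.000, -1.000).
Jacobian J = [[4·p·q + 8·p, 2·p^2 - 2·q], [q, p - 1]].
At the point, J = [[24.000, 6.000], [1.000, 1.000]] (det J = 18.000).
Solving J·Δ = −F gives Δ = (-1.333, 2.333).
Then the next iterate is (p, q)₁ = (0.667, 3.333).

(0.667, 3.333)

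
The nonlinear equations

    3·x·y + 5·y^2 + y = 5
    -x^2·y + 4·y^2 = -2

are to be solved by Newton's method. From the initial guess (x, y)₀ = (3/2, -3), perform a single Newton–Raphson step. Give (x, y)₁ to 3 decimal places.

At (3/2, -3): F = (23.500, 44.750).
Jacobian J = [[3·y, 3·x + 10·y + 1], [-2·x·y, -x^2 + 8·y]].
At the point, J = [[-9.000, -24.500], [9.000, -26.250]] (det J = 456.750).
Solving J·Δ = −F gives Δ = (-1.050, 1.345).
Then the next iterate is (x, y)₁ = (0.450, -1.655).

(0.450, -1.655)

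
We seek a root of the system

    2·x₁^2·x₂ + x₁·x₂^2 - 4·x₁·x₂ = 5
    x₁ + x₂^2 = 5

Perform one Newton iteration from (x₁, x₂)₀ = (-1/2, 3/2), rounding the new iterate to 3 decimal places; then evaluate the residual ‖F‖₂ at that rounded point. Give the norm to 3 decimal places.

1.312

At (-1/2, 3/2): F = (-2.375, -3.250).
Jacobian J = [[4·x₁·x₂ + x₂^2 - 4·x₂, 2·x₁^2 + 2·x₁·x₂ - 4·x₁], [1, 2·x₂]].
At the point, J = [[-6.750, 1.000], [1.000, 3.000]] (det J = -21.250).
Solving J·Δ = −F gives Δ = (-0.182, 1.144).
Then the next iterate is (x₁, x₂)₁ = (-0.682, 2.644).
Re-evaluating at (-0.682, 2.644): F = (-0.09527, 1.30874), so ‖F‖₂ = 1.312.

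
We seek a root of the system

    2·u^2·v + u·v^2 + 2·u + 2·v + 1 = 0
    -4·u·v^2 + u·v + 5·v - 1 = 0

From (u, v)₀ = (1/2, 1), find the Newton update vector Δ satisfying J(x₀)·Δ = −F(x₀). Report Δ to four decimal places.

(0.0694, -1.5278)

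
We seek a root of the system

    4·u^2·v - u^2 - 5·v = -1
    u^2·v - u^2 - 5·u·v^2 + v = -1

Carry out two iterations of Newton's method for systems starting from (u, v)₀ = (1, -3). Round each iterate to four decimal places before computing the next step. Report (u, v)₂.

At (1, -3): F = (3.0000, -51.0000).
Jacobian J = [[8·u·v - 2·u, 4·u^2 - 5], [2·u·v - 2·u - 5·v^2, u^2 - 10·u·v + 1]].
At the point, J = [[-26.0000, -1.0000], [-53.0000, 32.0000]] (det J = -885.0000).
Solving J·Δ = −F gives Δ = (0.0508, 1.6780).
Then the next iterate is (u, v)₁ = (1.0508, -1.3220).
Round to (1.0508, -1.3220) and repeat: F = (0.666912, -12.068239), J = [[-13.214861, -0.583277], [-13.618335, 15.995757]].
Δ = (0.0165, 0.7686), so (u, v)₂ = (1.0673, -0.5534).

(1.0673, -0.5534)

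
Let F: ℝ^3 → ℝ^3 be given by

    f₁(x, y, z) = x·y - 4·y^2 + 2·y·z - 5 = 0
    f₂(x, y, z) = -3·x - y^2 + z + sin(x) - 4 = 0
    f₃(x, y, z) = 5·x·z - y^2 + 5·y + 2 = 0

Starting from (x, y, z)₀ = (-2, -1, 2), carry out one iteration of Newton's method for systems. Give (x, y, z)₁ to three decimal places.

(-0.889, 0.108, 1.486)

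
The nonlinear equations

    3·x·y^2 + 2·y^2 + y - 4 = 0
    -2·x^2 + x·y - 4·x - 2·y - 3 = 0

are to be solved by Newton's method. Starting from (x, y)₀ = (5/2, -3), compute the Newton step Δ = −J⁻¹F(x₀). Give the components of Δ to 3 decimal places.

(-1.569, 0.645)

At (5/2, -3): F = (78.500, -27.000).
Jacobian J = [[3·y^2, 6·x·y + 4·y + 1], [-4·x + y - 4, x - 2]].
At the point, J = [[27.000, -56.000], [-17.000, 0.500]] (det J = -938.500).
Solving J·Δ = −F gives Δ = (-1.569, 0.645).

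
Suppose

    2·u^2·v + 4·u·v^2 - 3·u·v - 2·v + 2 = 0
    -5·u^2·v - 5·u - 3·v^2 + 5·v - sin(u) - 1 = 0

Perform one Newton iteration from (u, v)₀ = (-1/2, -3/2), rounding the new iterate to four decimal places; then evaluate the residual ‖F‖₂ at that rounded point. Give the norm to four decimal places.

1.8222

At (-1/2, -3/2): F = (-2.5000, -10.395574).
Jacobian J = [[4·u·v + 4·v^2 - 3·v, 2·u^2 + 8·u·v - 3·u - 2], [-10·u·v - cos(u) - 5, -5·u^2 - 6·v + 5]].
At the point, J = [[16.5000, 6.0000], [-13.377583, 12.7500]] (det J = 290.640495).
Solving J·Δ = −F gives Δ = (-0.1049, 0.7052).
Then the next iterate is (u, v)₁ = (-0.6049, -0.7948).
Re-evaluating at (-0.6049, -0.7948): F = (0.037157, -1.821839), so ‖F‖₂ = 1.8222.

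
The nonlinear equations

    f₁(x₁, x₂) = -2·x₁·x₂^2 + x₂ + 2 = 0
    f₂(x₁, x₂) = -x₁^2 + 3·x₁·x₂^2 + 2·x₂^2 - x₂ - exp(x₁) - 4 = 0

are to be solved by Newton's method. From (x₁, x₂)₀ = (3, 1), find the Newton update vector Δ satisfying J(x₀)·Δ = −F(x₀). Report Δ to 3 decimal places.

(-1.071, -0.078)

At (3, 1): F = (-3.000, -23.08554).
Jacobian J = [[-2·x₂^2, -4·x₁·x₂ + 1], [-2·x₁ + 3·x₂^2 - exp(x₁), 6·x₁·x₂ + 4·x₂ - 1]].
At the point, J = [[-2.000, -11.000], [-23.08554, 21.000]] (det J = -295.94091).
Solving J·Δ = −F gives Δ = (-1.071, -0.078).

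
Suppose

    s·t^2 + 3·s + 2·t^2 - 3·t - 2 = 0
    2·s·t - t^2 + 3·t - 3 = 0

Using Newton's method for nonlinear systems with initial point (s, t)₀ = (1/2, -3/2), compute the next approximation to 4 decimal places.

At (1/2, -3/2): F = (9.6250, -11.2500).
Jacobian J = [[t^2 + 3, 2·s·t + 4·t - 3], [2·t, 2·s - 2·t + 3]].
At the point, J = [[5.2500, -10.5000], [-3.0000, 7.0000]] (det J = 5.2500).
Solving J·Δ = −F gives Δ = (9.6667, 5.7500).
Then the next iterate is (s, t)₁ = (10.1667, 4.2500).

(10.1667, 4.2500)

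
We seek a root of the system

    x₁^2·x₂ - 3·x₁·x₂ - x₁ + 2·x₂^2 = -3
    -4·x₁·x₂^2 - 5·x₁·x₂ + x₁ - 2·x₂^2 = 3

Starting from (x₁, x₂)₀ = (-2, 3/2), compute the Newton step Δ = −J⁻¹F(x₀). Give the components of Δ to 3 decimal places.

(4.189, 1.480)

At (-2, 3/2): F = (24.500, 23.500).
Jacobian J = [[2·x₁·x₂ - 3·x₂ - 1, x₁^2 - 3·x₁ + 4·x₂], [-4·x₂^2 - 5·x₂ + 1, -8·x₁·x₂ - 5·x₁ - 4·x₂]].
At the point, J = [[-11.500, 16.000], [-15.500, 28.000]] (det J = -74.000).
Solving J·Δ = −F gives Δ = (4.189, 1.480).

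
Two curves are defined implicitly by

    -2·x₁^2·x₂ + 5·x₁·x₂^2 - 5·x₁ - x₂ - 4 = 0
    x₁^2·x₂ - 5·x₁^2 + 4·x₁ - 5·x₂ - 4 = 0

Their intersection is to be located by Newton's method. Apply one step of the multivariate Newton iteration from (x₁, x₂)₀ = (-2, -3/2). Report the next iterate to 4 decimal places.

At (-2, -3/2): F = (-3.0000, -30.5000).
Jacobian J = [[-4·x₁·x₂ + 5·x₂^2 - 5, -2·x₁^2 + 10·x₁·x₂ - 1], [2·x₁·x₂ - 10·x₁ + 4, x₁^2 - 5]].
At the point, J = [[-5.7500, 21.0000], [30.0000, -1.0000]] (det J = -624.2500).
Solving J·Δ = −F gives Δ = (1.0308, 0.4251).
Then the next iterate is (x₁, x₂)₁ = (-0.9692, -1.0749).

(-0.9692, -1.0749)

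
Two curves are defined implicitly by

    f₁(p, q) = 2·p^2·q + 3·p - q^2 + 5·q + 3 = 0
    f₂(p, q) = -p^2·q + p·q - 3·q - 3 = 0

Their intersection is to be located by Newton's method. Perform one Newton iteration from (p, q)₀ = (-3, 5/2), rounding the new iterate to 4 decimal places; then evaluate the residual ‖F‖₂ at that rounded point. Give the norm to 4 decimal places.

36.7339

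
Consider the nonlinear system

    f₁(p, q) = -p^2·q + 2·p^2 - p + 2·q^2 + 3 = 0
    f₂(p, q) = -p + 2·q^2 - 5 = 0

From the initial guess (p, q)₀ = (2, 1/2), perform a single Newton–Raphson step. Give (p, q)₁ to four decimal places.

(1.7500, 3.6250)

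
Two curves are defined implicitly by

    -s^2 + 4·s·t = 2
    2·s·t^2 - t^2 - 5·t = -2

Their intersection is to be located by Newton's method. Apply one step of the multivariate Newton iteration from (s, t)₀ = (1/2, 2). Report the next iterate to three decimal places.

At (1/2, 2): F = (1.750, -8.000).
Jacobian J = [[-2·s + 4·t, 4·s], [2·t^2, 4·s·t - 2·t - 5]].
At the point, J = [[7.000, 2.000], [8.000, -5.000]] (det J = -51.000).
Solving J·Δ = −F gives Δ = (0.142, -1.373).
Then the next iterate is (s, t)₁ = (0.642, 0.627).

(0.642, 0.627)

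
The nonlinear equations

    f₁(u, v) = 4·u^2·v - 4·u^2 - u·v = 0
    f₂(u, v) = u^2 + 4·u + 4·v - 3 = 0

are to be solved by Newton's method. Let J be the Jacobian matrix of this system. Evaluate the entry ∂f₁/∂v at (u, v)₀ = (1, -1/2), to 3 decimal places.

∂f₁/∂v = 4·u^2 - u.
At (1, -1/2) this is 3.000.

3.000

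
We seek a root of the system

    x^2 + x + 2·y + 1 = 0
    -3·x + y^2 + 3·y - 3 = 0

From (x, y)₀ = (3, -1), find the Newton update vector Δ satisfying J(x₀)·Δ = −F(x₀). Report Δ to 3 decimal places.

At (3, -1): F = (11.000, -14.000).
Jacobian J = [[2·x + 1, 2], [-3, 2·y + 3]].
At the point, J = [[7.000, 2.000], [-3.000, 1.000]] (det J = 13.000).
Solving J·Δ = −F gives Δ = (-3.000, 5.000).

(-3.000, 5.000)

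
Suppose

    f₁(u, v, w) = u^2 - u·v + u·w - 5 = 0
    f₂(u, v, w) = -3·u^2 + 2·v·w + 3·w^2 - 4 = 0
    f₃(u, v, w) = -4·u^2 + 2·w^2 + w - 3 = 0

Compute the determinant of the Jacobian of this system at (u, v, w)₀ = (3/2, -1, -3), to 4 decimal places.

J = [[2·u - v + w, -u, u], [-6·u, 2·w, 2·v + 6·w], [-8·u, 0, 4·w + 1]].
At the point, J = [[1.0000, -1.5000, 1.5000], [-9.0000, -6.0000, -20.0000], [-12.0000, 0.0000, -11.0000]].
det J = -253.5000.

-253.5000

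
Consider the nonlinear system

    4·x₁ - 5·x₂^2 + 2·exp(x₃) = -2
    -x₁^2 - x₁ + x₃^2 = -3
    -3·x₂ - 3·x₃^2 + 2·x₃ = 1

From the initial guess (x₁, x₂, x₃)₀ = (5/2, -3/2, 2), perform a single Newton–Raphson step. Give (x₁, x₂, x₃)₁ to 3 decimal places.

(2.042, -2.167, 1.750)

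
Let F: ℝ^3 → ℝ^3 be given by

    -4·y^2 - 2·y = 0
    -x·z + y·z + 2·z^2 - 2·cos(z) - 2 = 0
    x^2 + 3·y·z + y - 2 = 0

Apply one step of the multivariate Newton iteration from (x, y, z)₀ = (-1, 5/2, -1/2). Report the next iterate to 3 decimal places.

(5.534, 1.136, 1.452)

At (-1, 5/2, -1/2): F = (-30.000, -5.00517, -2.250).
Jacobian J = [[0, -8·y - 2, 0], [-z, z, -x + y + 4·z + 2·sin(z)], [2·x, 3·z + 1, 3·y]].
At the point, J = [[0.000, -22.000, 0.000], [0.500, -0.500, 0.54115], [-2.000, -0.500, 7.500]] (det J = 106.31055).
Solving J·Δ = −F gives Δ = (6.534, -1.364, 1.952).
Then the next iterate is (x, y, z)₁ = (5.534, 1.136, 1.452).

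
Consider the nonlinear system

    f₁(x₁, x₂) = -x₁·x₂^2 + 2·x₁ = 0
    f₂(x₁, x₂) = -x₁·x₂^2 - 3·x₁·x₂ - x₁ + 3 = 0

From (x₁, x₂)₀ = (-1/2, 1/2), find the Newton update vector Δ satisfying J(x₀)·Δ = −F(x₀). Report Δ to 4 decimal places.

At (-1/2, 1/2): F = (-0.8750, 4.3750).
Jacobian J = [[-x₂^2 + 2, -2·x₁·x₂], [-x₂^2 - 3·x₂ - 1, -2·x₁·x₂ - 3·x₁]].
At the point, J = [[1.7500, 0.5000], [-2.7500, 2.0000]] (det J = 4.8750).
Solving J·Δ = −F gives Δ = (0.8077, -1.0769).

(0.8077, -1.0769)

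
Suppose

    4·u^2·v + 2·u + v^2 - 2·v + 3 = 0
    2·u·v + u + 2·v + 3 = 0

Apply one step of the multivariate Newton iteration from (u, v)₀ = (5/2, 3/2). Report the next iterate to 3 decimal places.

(3.356, -1.275)

At (5/2, 3/2): F = (44.750, 16.000).
Jacobian J = [[8·u·v + 2, 4·u^2 + 2·v - 2], [2·v + 1, 2·u + 2]].
At the point, J = [[32.000, 26.000], [4.000, 7.000]] (det J = 120.000).
Solving J·Δ = −F gives Δ = (0.856, -2.775).
Then the next iterate is (u, v)₁ = (3.356, -1.275).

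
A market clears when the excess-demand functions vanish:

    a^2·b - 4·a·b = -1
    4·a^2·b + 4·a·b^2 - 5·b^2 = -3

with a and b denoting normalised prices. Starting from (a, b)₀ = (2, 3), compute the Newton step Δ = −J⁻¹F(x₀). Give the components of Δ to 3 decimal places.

At (2, 3): F = (-11.000, 78.000).
Jacobian J = [[2·a·b - 4·b, a^2 - 4·a], [8·a·b + 4·b^2, 4·a^2 + 8·a·b - 10·b]].
At the point, J = [[0.000, -4.000], [84.000, 34.000]] (det J = 336.000).
Solving J·Δ = −F gives Δ = (0.185, -2.750).

(0.185, -2.750)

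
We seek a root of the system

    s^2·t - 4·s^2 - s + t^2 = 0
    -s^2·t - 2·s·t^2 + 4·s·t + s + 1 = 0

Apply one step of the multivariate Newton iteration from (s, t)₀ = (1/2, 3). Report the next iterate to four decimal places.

At (1/2, 3): F = (8.2500, -2.2500).
Jacobian J = [[2·s·t - 8·s - 1, s^2 + 2·t], [-2·s·t - 2·t^2 + 4·t + 1, -s^2 - 4·s·t + 4·s]].
At the point, J = [[-2.0000, 6.2500], [-8.0000, -4.2500]] (det J = 58.5000).
Solving J·Δ = −F gives Δ = (0.3590, -1.2051).
Then the next iterate is (s, t)₁ = (0.8590, 1.7949).

(0.8590, 1.7949)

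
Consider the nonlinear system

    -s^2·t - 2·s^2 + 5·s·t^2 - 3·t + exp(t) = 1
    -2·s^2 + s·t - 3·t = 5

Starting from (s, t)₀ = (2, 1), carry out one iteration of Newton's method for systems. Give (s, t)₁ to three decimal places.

(0.092, 0.359)

At (2, 1): F = (-3.28172, -14.000).
Jacobian J = [[-2·s·t - 4·s + 5·t^2, -s^2 + 10·s·t + exp(t) - 3], [-4·s + t, s - 3]].
At the point, J = [[-7.000, 15.71828], [-7.000, -1.000]] (det J = 117.02797).
Solving J·Δ = −F gives Δ = (-1.908, -0.641).
Then the next iterate is (s, t)₁ = (0.092, 0.359).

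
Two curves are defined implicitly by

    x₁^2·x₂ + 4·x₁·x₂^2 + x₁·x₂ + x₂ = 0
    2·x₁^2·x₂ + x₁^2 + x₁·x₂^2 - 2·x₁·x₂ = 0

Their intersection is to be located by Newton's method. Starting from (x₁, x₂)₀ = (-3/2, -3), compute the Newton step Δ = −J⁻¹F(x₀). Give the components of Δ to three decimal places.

(0.674, 0.819)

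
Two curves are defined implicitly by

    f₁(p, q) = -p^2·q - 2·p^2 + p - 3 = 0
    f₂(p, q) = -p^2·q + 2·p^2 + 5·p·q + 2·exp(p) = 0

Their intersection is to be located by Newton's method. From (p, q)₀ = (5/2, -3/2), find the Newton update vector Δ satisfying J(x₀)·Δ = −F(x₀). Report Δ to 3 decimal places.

(-0.726, -0.406)

At (5/2, -3/2): F = (-3.625, 27.48999).
Jacobian J = [[-2·p·q - 4·p + 1, -p^2], [-2·p·q + 4·p + 5·q + 2·exp(p), -p^2 + 5·p]].
At the point, J = [[-1.500, -6.250], [34.36499, 6.250]] (det J = 205.40617).
Solving J·Δ = −F gives Δ = (-0.726, -0.406).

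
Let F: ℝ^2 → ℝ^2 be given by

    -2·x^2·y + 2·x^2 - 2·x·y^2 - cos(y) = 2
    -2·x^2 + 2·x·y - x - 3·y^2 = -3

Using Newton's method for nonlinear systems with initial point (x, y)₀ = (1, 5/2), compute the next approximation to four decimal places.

(0.7492, 1.4423)

At (1, 5/2): F = (-16.698856, -13.7500).
Jacobian J = [[-4·x·y + 4·x - 2·y^2, -2·x^2 - 4·x·y + sin(y)], [-4·x + 2·y - 1, 2·x - 6·y]].
At the point, J = [[-18.5000, -11.401528], [0.0000, -13.0000]] (det J = 240.5000).
Solving J·Δ = −F gives Δ = (-0.2508, -1.0577).
Then the next iterate is (x, y)₁ = (0.7492, 1.4423).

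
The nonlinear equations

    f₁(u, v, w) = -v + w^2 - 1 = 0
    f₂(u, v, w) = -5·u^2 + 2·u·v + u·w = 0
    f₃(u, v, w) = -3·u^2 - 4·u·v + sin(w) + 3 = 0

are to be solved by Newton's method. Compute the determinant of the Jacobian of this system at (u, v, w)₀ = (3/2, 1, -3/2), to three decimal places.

J = [[0, -1, 2·w], [-10·u + 2·v + w, 2·u, u], [-6·u - 4·v, -4·u, cos(w)]].
At the point, J = [[0.000, -1.000, -3.000], [-14.500, 3.000, 1.500], [-13.000, -6.000, 0.07074]].
det J = -359.526.

-359.526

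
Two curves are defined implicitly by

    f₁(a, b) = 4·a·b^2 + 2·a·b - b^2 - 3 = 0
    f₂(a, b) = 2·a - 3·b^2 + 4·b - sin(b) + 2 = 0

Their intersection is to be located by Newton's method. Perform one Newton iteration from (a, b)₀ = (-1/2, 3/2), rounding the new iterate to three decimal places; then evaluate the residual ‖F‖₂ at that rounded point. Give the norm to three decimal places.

5.843

At (-1/2, 3/2): F = (-11.250, -0.74749).
Jacobian J = [[4·b^2 + 2·b, 8·a·b + 2·a - 2·b], [2, -6·b - cos(b) + 4]].
At the point, J = [[12.000, -10.000], [2.000, -5.07074]] (det J = -40.84885).
Solving J·Δ = −F gives Δ = (1.214, 0.331).
Then the next iterate is (a, b)₁ = (0.714, 1.831).
Re-evaluating at (0.714, 1.831): F = (5.83702, -0.27202), so ‖F‖₂ = 5.843.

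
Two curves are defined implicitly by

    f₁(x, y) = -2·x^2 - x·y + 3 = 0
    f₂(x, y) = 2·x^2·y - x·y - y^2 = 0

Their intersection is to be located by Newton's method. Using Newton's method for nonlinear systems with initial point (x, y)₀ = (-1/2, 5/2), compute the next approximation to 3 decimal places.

At (-1/2, 5/2): F = (3.750, -3.750).
Jacobian J = [[-4·x - y, -x], [4·x·y - y, 2·x^2 - x - 2·y]].
At the point, J = [[-0.500, 0.500], [-7.500, -4.000]] (det J = 5.750).
Solving J·Δ = −F gives Δ = (2.283, -5.217).
Then the next iterate is (x, y)₁ = (1.783, -2.717).

(1.783, -2.717)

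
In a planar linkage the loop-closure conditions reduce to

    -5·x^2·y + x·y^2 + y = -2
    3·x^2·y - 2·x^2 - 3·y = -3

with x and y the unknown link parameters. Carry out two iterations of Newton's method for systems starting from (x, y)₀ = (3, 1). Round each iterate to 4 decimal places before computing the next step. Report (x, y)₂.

At (3, 1): F = (-39.0000, 9.0000).
Jacobian J = [[-10·x·y + y^2, -5·x^2 + 2·x·y + 1], [6·x·y - 4·x, 3·x^2 - 3]].
At the point, J = [[-29.0000, -38.0000], [6.0000, 24.0000]] (det J = -468.0000).
Solving J·Δ = −F gives Δ = (-1.2692, -0.0577).
Then the next iterate is (x, y)₁ = (1.7308, 0.9423).
Round to (1.7308, 0.9423) and repeat: F = (-9.634965, 2.650218), J = [[-15.421399, -10.716478], [2.862397, 5.987006]].
Δ = (-0.4750, -0.2156), so (x, y)₂ = (1.2558, 0.7267).

(1.2558, 0.7267)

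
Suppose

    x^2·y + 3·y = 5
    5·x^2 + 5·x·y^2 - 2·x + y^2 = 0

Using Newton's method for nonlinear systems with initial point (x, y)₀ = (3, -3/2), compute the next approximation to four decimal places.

(8.2308, 4.3397)

At (3, -3/2): F = (-23.0000, 75.0000).
Jacobian J = [[2·x·y, x^2 + 3], [10·x + 5·y^2 - 2, 10·x·y + 2·y]].
At the point, J = [[-9.0000, 12.0000], [39.2500, -48.0000]] (det J = -39.0000).
Solving J·Δ = −F gives Δ = (5.2308, 5.8397).
Then the next iterate is (x, y)₁ = (8.2308, 4.3397).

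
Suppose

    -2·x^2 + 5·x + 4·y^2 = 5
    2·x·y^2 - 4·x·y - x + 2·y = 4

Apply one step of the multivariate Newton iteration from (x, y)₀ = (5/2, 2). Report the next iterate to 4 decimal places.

(6.4091, 2.5341)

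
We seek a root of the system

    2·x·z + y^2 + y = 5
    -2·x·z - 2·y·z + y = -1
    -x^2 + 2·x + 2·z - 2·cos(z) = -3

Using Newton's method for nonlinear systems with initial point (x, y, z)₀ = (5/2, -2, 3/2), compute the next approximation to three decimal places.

(2.439, -2.559, 0.301)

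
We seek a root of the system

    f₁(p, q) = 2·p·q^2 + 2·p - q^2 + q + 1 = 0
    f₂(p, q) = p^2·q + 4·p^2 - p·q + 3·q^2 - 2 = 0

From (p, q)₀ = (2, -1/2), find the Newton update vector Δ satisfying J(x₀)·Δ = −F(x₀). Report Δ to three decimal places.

(-0.840, 1.575)

At (2, -1/2): F = (5.250, 13.750).
Jacobian J = [[2·q^2 + 2, 4·p·q - 2·q + 1], [2·p·q + 8·p - q, p^2 - p + 6·q]].
At the point, J = [[2.500, -2.000], [14.500, -1.000]] (det J = 26.500).
Solving J·Δ = −F gives Δ = (-0.840, 1.575).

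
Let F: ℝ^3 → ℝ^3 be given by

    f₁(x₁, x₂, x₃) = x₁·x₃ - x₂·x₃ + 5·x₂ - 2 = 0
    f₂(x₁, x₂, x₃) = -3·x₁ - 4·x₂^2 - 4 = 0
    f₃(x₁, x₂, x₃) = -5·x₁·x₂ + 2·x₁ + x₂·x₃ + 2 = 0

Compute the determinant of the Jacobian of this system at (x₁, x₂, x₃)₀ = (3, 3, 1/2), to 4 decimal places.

4.5000

J = [[x₃, -x₃ + 5, x₁ - x₂], [-3, -8·x₂, 0], [-5·x₂ + 2, -5·x₁ + x₃, x₂]].
At the point, J = [[0.5000, 4.5000, 0.0000], [-3.0000, -24.0000, 0.0000], [-13.0000, -14.5000, 3.0000]].
det J = 4.5000.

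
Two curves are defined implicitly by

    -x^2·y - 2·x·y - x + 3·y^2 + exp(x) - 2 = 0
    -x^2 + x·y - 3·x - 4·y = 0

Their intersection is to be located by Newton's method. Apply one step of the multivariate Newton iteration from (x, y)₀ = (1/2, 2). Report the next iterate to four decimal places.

At (1/2, 2): F = (8.648721, -8.7500).
Jacobian J = [[-2·x·y - 2·y + exp(x) - 1, -x^2 - 2·x + 6·y], [-2·x + y - 3, x - 4]].
At the point, J = [[-5.351279, 10.7500], [-2.0000, -3.5000]] (det J = 40.229476).
Solving J·Δ = −F gives Δ = (-1.5857, -1.5939).
Then the next iterate is (x, y)₁ = (-1.0857, 0.4061).

(-1.0857, 0.4061)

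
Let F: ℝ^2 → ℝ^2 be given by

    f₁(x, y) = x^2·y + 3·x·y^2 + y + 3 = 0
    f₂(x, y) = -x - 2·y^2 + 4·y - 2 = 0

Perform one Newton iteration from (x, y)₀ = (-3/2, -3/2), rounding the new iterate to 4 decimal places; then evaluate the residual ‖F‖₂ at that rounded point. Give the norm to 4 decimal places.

2.2526

At (-3/2, -3/2): F = (-12.0000, -11.0000).
Jacobian J = [[2·x·y + 3·y^2, x^2 + 6·x·y + 1], [-1, -4·y + 4]].
At the point, J = [[11.2500, 16.7500], [-1.0000, 10.0000]] (det J = 129.2500).
Solving J·Δ = −F gives Δ = (-0.4971, 1.0503).
Then the next iterate is (x, y)₁ = (-1.9971, -0.4497).
Re-evaluating at (-1.9971, -0.4497): F = (-0.454908, -2.206160), so ‖F‖₂ = 2.2526.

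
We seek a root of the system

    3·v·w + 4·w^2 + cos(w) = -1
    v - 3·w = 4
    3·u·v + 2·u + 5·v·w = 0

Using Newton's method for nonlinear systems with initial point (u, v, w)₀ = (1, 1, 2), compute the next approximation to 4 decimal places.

(-6.7266, 3.6341, -0.1220)

At (1, 1, 2): F = (22.583853, -9.0000, 15.0000).
Jacobian J = [[0, 3·w, 3·v + 8·w - sin(w)], [0, 1, -3], [3·v + 2, 3·u + 5·w, 5·v]].
At the point, J = [[0.0000, 6.0000, 18.090703], [0.0000, 1.0000, -3.0000], [5.0000, 13.0000, 5.0000]] (det J = -180.453513).
Solving J·Δ = −F gives Δ = (-7.7266, 2.6341, -2.1220).
Then the next iterate is (u, v, w)₁ = (-6.7266, 3.6341, -0.1220).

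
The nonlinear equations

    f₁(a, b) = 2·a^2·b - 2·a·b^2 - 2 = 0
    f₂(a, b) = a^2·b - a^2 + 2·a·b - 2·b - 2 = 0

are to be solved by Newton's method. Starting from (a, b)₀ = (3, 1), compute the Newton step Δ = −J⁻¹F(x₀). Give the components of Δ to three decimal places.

(-1.000, 0.000)

At (3, 1): F = (10.000, 2.000).
Jacobian J = [[4·a·b - 2·b^2, 2·a^2 - 4·a·b], [2·a·b - 2·a + 2·b, a^2 + 2·a - 2]].
At the point, J = [[10.000, 6.000], [2.000, 13.000]] (det J = 118.000).
Solving J·Δ = −F gives Δ = (-1.000, 0.000).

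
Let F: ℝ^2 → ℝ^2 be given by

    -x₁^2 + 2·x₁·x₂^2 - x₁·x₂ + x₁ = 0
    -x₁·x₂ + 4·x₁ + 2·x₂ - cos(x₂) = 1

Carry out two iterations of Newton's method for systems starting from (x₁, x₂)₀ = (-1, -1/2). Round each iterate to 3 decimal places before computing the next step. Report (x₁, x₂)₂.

At (-1, -1/2): F = (-3.000, -7.37758).
Jacobian J = [[-2·x₁ + 2·x₂^2 - x₂ + 1, 4·x₁·x₂ - x₁], [-x₂ + 4, -x₁ + sin(x₂) + 2]].
At the point, J = [[4.000, 3.000], [4.500, 2.52057]] (det J = -3.41770).
Solving J·Δ = −F gives Δ = (4.263, -4.685).
Then the next iterate is (x₁, x₂)₁ = (3.263, -5.185).
Round to (3.263, -5.185) and repeat: F = (184.98094, 18.14544), J = [[53.42745, -70.93762], [9.185, -0.37262]].
Δ = (-1.929, 1.155), so (x₁, x₂)₂ = (1.334, -4.030).

(1.334, -4.030)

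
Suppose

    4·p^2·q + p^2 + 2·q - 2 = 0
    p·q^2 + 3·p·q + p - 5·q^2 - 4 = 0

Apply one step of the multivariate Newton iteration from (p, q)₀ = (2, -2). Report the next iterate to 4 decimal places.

At (2, -2): F = (-34.0000, -26.0000).
Jacobian J = [[8·p·q + 2·p, 4·p^2 + 2], [q^2 + 3·q + 1, 2·p·q + 3·p - 10·q]].
At the point, J = [[-28.0000, 18.0000], [-1.0000, 18.0000]] (det J = -486.0000).
Solving J·Δ = −F gives Δ = (-0.2963, 1.4280).
Then the next iterate is (p, q)₁ = (1.7037, -0.5720).

(1.7037, -0.5720)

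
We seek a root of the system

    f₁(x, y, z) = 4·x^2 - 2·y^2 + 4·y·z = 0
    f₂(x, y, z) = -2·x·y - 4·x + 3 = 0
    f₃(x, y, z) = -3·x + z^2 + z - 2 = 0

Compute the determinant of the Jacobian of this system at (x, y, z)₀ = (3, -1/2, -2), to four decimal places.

522.0000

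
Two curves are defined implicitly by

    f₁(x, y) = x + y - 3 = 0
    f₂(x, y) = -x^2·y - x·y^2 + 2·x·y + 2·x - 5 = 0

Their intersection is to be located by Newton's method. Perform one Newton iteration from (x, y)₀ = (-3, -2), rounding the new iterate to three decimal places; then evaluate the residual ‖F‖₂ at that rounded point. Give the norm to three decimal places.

285.657

At (-3, -2): F = (-8.000, 31.000).
Jacobian J = [[1, 1], [-2·x·y - y^2 + 2·y + 2, -x^2 - 2·x·y + 2·x]].
At the point, J = [[1.000, 1.000], [-18.000, -27.000]] (det J = -9.000).
Solving J·Δ = −F gives Δ = (20.556, -12.556).
Then the next iterate is (x, y)₁ = (17.556, -14.556).
Re-evaluating at (17.556, -14.556): F = (0.000, 285.65714), so ‖F‖₂ = 285.657.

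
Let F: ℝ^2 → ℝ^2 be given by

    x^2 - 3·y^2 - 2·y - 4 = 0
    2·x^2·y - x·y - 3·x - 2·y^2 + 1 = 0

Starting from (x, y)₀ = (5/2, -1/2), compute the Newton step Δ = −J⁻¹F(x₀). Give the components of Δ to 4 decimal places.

(-0.6222, 0.6111)

At (5/2, -1/2): F = (2.5000, -12.0000).
Jacobian J = [[2·x, -6·y - 2], [4·x·y - y - 3, 2·x^2 - x - 4·y]].
At the point, J = [[5.0000, 1.0000], [-7.5000, 12.0000]] (det J = 67.5000).
Solving J·Δ = −F gives Δ = (-0.6222, 0.6111).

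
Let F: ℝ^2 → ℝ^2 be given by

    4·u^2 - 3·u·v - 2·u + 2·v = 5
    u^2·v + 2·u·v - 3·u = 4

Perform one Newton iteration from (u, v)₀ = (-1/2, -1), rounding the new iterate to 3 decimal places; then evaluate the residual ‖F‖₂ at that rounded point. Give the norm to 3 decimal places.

At (-1/2, -1): F = (-6.500, -1.750).
Jacobian J = [[8·u - 3·v - 2, -3·u + 2], [2·u·v + 2·v - 3, u^2 + 2·u]].
At the point, J = [[-3.000, 3.500], [-4.000, -0.750]] (det J = 16.250).
Solving J·Δ = −F gives Δ = (-0.677, 1.277).
Then the next iterate is (u, v)₁ = (-1.177, 0.277).
Re-evaluating at (-1.177, 0.277): F = (4.42740, -0.73732), so ‖F‖₂ = 4.488.

4.488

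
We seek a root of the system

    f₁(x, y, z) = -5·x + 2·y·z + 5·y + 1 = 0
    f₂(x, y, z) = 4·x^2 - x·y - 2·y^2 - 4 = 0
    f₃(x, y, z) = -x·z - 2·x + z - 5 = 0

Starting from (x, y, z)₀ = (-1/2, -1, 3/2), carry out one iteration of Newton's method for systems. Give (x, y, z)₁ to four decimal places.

(0.1795, 0.6752, 4.2521)

At (-1/2, -1, 3/2): F = (-4.5000, -5.5000, -1.7500).
Jacobian J = [[-5, 2·z + 5, 2·y], [8·x - y, -x - 4·y, 0], [-z - 2, 0, -x + 1]].
At the point, J = [[-5.0000, 8.0000, -2.0000], [-3.0000, 4.5000, 0.0000], [-3.5000, 0.0000, 1.5000]] (det J = -29.2500).
Solving J·Δ = −F gives Δ = (0.6795, 1.6752, 2.7521).
Then the next iterate is (x, y, z)₁ = (0.1795, 0.6752, 4.2521).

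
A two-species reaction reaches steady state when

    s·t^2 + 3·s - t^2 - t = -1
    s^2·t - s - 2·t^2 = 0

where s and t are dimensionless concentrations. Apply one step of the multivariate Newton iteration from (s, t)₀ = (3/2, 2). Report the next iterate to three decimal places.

At (3/2, 2): F = (5.500, -5.000).
Jacobian J = [[t^2 + 3, 2·s·t - 2·t - 1], [2·s·t - 1, s^2 - 4·t]].
At the point, J = [[7.000, 1.000], [5.000, -5.750]] (det J = -45.250).
Solving J·Δ = −F gives Δ = (-0.588, -1.381).
Then the next iterate is (s, t)₁ = (0.912, 0.619).

(0.912, 0.619)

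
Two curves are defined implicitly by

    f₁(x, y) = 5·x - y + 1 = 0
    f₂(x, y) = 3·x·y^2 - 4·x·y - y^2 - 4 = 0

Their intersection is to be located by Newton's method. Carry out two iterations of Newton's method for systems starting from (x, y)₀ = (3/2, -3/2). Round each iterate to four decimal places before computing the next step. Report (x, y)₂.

(-0.4336, -1.1678)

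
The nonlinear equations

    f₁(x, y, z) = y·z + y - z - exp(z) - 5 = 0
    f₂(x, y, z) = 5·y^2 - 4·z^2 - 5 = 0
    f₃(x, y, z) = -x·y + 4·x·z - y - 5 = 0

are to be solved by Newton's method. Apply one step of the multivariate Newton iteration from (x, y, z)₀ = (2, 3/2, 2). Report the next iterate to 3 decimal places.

At (2, 3/2, 2): F = (-9.88906, -9.750, 6.500).
Jacobian J = [[0, z + 1, y - exp(z) - 1], [0, 10·y, -8·z], [-y + 4·z, -x - 1, 4·x]].
At the point, J = [[0.000, 3.000, -6.88906], [0.000, 15.000, -16.000], [6.500, -3.000, 8.000]] (det J = 359.68297).
Solving J·Δ = −F gives Δ = (0.889, -1.646, -2.152).
Then the next iterate is (x, y, z)₁ = (2.889, -0.146, -0.152).

(2.889, -0.146, -0.152)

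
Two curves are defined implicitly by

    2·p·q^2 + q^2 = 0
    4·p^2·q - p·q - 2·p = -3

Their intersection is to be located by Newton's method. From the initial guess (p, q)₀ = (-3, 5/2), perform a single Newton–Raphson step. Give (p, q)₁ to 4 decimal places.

(-1.7167, 1.8917)

At (-3, 5/2): F = (-31.2500, 106.5000).
Jacobian J = [[2·q^2, 4·p·q + 2·q], [8·p·q - q - 2, 4·p^2 - p]].
At the point, J = [[12.5000, -25.0000], [-64.5000, 39.0000]] (det J = -1125.0000).
Solving J·Δ = −F gives Δ = (1.2833, -0.6083).
Then the next iterate is (p, q)₁ = (-1.7167, 1.8917).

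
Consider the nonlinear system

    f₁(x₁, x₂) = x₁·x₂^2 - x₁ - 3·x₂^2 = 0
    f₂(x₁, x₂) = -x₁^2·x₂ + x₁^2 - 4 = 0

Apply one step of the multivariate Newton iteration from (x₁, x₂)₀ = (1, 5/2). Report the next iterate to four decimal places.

At (1, 5/2): F = (-13.5000, -5.5000).
Jacobian J = [[x₂^2 - 1, 2·x₁·x₂ - 6·x₂], [-2·x₁·x₂ + 2·x₁, -x₁^2]].
At the point, J = [[5.2500, -10.0000], [-3.0000, -1.0000]] (det J = -35.2500).
Solving J·Δ = −F gives Δ = (-1.1773, -1.9681).
Then the next iterate is (x₁, x₂)₁ = (-0.1773, 0.5319).

(-0.1773, 0.5319)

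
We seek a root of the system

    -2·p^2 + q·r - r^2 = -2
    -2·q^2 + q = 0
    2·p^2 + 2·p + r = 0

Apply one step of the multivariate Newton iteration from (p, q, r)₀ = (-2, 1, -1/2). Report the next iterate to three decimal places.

(-1.321, 0.667, 0.075)

At (-2, 1, -1/2): F = (-6.750, -1.000, 3.500).
Jacobian J = [[-4·p, r, q - 2·r], [0, -4·q + 1, 0], [4·p + 2, 0, 1]].
At the point, J = [[8.000, -0.500, 2.000], [0.000, -3.000, 0.000], [-6.000, 0.000, 1.000]] (det J = -60.000).
Solving J·Δ = −F gives Δ = (0.679, -0.333, 0.575).
Then the next iterate is (p, q, r)₁ = (-1.321, 0.667, 0.075).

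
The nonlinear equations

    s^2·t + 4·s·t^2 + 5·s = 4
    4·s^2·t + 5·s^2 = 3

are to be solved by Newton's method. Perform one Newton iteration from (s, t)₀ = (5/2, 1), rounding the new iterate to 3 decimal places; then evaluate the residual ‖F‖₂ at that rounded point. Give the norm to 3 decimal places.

16.294

At (5/2, 1): F = (24.750, 53.250).
Jacobian J = [[2·s·t + 4·t^2 + 5, s^2 + 8·s·t], [8·s·t + 10·s, 4·s^2]].
At the point, J = [[14.000, 26.250], [45.000, 25.000]] (det J = -831.250).
Solving J·Δ = −F gives Δ = (-0.937, -0.443).
Then the next iterate is (s, t)₁ = (1.563, 0.557).
Re-evaluating at (1.563, 0.557): F = (7.11541, 14.65778), so ‖F‖₂ = 16.294.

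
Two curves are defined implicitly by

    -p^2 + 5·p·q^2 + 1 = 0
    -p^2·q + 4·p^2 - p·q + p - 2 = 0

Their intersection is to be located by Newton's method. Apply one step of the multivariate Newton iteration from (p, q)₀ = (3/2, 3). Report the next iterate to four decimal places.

(0.8843, 2.1025)

At (3/2, 3): F = (66.2500, -2.7500).
Jacobian J = [[-2·p + 5·q^2, 10·p·q], [-2·p·q + 8·p - q + 1, -p^2 - p]].
At the point, J = [[42.0000, 45.0000], [1.0000, -3.7500]] (det J = -202.5000).
Solving J·Δ = −F gives Δ = (-0.6157, -0.8975).
Then the next iterate is (p, q)₁ = (0.8843, 2.1025).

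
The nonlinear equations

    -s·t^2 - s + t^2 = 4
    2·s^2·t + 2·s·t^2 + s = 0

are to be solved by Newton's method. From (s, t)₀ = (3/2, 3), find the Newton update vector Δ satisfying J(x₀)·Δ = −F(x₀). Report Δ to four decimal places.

(-0.8684, -0.4386)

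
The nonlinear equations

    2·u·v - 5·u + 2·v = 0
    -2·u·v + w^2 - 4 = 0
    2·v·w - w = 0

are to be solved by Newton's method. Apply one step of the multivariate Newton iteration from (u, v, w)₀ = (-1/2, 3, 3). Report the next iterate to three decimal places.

At (-1/2, 3, 3): F = (5.500, 8.000, 15.000).
Jacobian J = [[2·v - 5, 2·u + 2, 0], [-2·v, -2·u, 2·w], [0, 2·w, 2·v - 1]].
At the point, J = [[1.000, 1.000, 0.000], [-6.000, 1.000, 6.000], [0.000, 6.000, 5.000]] (det J = -1.000).
Solving J·Δ = −F gives Δ = (-120.500, 115.000, -141.000).
Then the next iterate is (u, v, w)₁ = (-121.000, 118.000, -138.000).

(-121.000, 118.000, -138.000)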